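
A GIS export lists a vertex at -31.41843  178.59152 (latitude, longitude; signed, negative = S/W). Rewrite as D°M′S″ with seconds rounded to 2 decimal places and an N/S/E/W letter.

Latitude is negative → S; |value| = 31.418430
Latitude: 0.418430° → 25.10580′; 0.10580 × 60 = 6.3480″
Lon: 0.591520 × 60 = 35.49120′ → 35′, remainder × 60 = 29.4720″

31°25′6.35″ S, 178°35′29.47″ E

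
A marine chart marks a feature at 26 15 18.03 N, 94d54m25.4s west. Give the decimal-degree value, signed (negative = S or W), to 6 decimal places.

Latitude: 26 + 15/60 + 18.03/3600 = 26.2550083
N ⇒ keep positive
λ: 94 + 54/60 + 25.4/3600 = 94.9070556
W → negative

26.255008, -94.907056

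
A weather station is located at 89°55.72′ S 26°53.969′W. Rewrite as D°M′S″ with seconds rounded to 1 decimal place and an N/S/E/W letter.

Lat: fractional minutes 0.72000 × 60 = 43.200″
Lon: 53.96900′ → 53′ and 0.96900 × 60 = 58.140″

89°55′43.2″ S, 26°53′58.1″ W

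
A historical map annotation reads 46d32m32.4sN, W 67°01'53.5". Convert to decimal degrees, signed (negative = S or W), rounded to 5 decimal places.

46.54233, -67.03153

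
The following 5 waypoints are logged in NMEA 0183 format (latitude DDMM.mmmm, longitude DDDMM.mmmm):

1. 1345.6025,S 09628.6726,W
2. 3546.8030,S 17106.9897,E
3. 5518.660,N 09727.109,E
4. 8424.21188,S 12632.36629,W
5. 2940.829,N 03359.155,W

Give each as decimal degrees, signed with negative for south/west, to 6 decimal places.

Point 1:
  Lat: degrees = first 2 digits = 13, minutes = 45.6025; 13 + 45.6025/60 = 13.7600417
  hemisphere S, so the sign is −
  Longitude: degrees = first 3 digits = 96, minutes = 28.6726; 96 + 28.6726/60 = 96.4778767
  W → negative
Point 2:
  φ: split at 2 digits → 35° and 46.803′; 35 + 46.803/60 = 35.7800500
  S ⇒ negate
  Lon: degrees = first 3 digits = 171, minutes = 6.9897; 171 + 6.9897/60 = 171.1164950
  E → positive
Point 3:
  Lat: split at 2 digits → 55° and 18.66′; 55 + 18.66/60 = 55.3110000
  N → positive
  Lon: degrees = first 3 digits = 97, minutes = 27.109; 97 + 27.109/60 = 97.4518167
  E ⇒ keep positive
Point 4:
  Latitude: split at 2 digits → 84° and 24.21188′; 84 + 24.21188/60 = 84.4035313
  S → negative
  λ: split at 3 digits → 126° and 32.36629′; 126 + 32.36629/60 = 126.5394382
  hemisphere W, so the sign is −
Point 5:
  Latitude: split at 2 digits → 29° and 40.829′; 29 + 40.829/60 = 29.6804833
  N ⇒ keep positive
  Lon: degrees = first 3 digits = 33, minutes = 59.155; 33 + 59.155/60 = 33.9859167
  W → negative

1. -13.760042, -96.477877
2. -35.780050, 171.116495
3. 55.311000, 97.451817
4. -84.403531, -126.539438
5. 29.680483, -33.985917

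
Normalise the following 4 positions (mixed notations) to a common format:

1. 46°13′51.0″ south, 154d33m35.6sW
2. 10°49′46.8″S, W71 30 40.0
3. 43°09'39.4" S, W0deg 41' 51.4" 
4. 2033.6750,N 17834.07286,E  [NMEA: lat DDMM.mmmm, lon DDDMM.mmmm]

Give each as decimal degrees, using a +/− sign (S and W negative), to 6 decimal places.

1. -46.230833, -154.559889
2. -10.829667, -71.511111
3. -43.160944, -0.697611
4. 20.561250, 178.567881

Point 1:
  Latitude: 46° + 13/60 + 51/3600 = 46 + 0.216667 + 0.014167 = 46.2308333
  S ⇒ negate
  Lon: 154 + 33/60 + 35.6/3600 = 154.5598889
  hemisphere W, so the sign is −
Point 2:
  Latitude: 10° + 49/60 + 46.8/3600 = 10 + 0.816667 + 0.013000 = 10.8296667
  S ⇒ negate
  Longitude: 71 + 30/60 + 40/3600 = 71.5111111
  W → negative
Point 3:
  Latitude: 9′ + 39.4″ = 9.65667′; 43 + 9.65667/60 = 43.1609444
  S ⇒ negate
  λ: 0 + 41/60 + 51.4/3600 = 0.6976111
  W → negative
Point 4:
  Lat: degrees = first 2 digits = 20, minutes = 33.675; 20 + 33.675/60 = 20.5612500
  N ⇒ keep positive
  Lon: split at 3 digits → 178° and 34.07286′; 178 + 34.07286/60 = 178.5678810
  E → positive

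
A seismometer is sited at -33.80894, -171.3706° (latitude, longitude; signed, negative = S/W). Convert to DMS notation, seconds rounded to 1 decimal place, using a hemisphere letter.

33°48′32.2″ S, 171°22′14.2″ W

Latitude is negative → S; |value| = 33.808940
φ: whole degrees 33; 48.53640′ → 48′ and 32.184″
Longitude is negative → W; |value| = 171.370600
Longitude: whole degrees 171; 22.23600′ → 22′ and 14.160″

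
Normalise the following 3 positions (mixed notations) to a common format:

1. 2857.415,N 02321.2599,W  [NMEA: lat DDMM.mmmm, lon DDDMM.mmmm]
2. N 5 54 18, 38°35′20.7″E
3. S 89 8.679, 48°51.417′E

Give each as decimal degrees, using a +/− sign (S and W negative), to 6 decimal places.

1. 28.956917, -23.354332
2. 5.905000, 38.589083
3. -89.144650, 48.856950

Point 1:
  φ: degrees = first 2 digits = 28, minutes = 57.415; 28 + 57.415/60 = 28.9569167
  N → positive
  λ: degrees = first 3 digits = 23, minutes = 21.2599; 23 + 21.2599/60 = 23.3543317
  W → negative
Point 2:
  φ: 5° + 54/60 + 18/3600 = 5 + 0.900000 + 0.005000 = 5.9050000
  N ⇒ keep positive
  λ: 38° + 35/60 + 20.7/3600 = 38 + 0.583333 + 0.005750 = 38.5890833
  E → positive
Point 3:
  Lat: 89 + 8.679/60 = 89.1446500
  S ⇒ negate
  Longitude: 48 + 51.417/60 = 48.8569500
  E ⇒ keep positive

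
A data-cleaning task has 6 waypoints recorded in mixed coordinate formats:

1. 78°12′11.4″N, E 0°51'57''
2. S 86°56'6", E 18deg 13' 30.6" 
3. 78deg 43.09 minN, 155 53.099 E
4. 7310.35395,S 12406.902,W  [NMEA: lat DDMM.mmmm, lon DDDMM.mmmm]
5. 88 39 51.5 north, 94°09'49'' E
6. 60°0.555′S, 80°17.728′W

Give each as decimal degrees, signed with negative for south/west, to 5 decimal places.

Point 1:
  Latitude: 78° + 12/60 + 11.4/3600 = 78 + 0.200000 + 0.003167 = 78.203167
  N ⇒ keep positive
  λ: 51′ + 57″ = 51.95000′; 0 + 51.95000/60 = 0.865833
  E ⇒ keep positive
Point 2:
  Lat: 86° + 56/60 + 6/3600 = 86 + 0.933333 + 0.001667 = 86.935000
  S → negative
  λ: 18° + 13/60 + 30.6/3600 = 18 + 0.216667 + 0.008500 = 18.225167
  E ⇒ keep positive
Point 3:
  φ: 78 + 43.09/60 = 78.718167
  N ⇒ keep positive
  Lon: 53.099′ = 0.884983°; total 155.884983
  E → positive
Point 4:
  Latitude: degrees = first 2 digits = 73, minutes = 10.35395; 73 + 10.35395/60 = 73.172566
  S ⇒ negate
  λ: split at 3 digits → 124° and 6.902′; 124 + 6.902/60 = 124.115033
  W ⇒ negate
Point 5:
  φ: 88 + 39/60 + 51.5/3600 = 88.664306
  N ⇒ keep positive
  Lon: 94° + 9/60 + 49/3600 = 94 + 0.150000 + 0.013611 = 94.163611
  E ⇒ keep positive
Point 6:
  Lat: 60 + 0.555/60 = 60.009250
  S → negative
  λ: 80 + 17.728/60 = 80.295467
  W → negative

1. 78.20317, 0.86583
2. -86.93500, 18.22517
3. 78.71817, 155.88498
4. -73.17257, -124.11503
5. 88.66431, 94.16361
6. -60.00925, -80.29547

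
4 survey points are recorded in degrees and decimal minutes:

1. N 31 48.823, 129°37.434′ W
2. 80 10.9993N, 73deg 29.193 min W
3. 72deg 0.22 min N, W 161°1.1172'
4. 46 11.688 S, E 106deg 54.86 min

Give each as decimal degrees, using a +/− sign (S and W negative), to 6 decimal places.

Point 1:
  Latitude: 48.823′ = 0.813717°; total 31.8137167
  N ⇒ keep positive
  Longitude: 129 + 37.434/60 = 129.6239000
  W → negative
Point 2:
  φ: 80 + 10.9993/60 = 80.1833217
  N → positive
  Lon: 29.193′ = 0.486550°; total 73.4865500
  W ⇒ negate
Point 3:
  Lat: 0.22′ = 0.003667°; total 72.0036667
  N → positive
  Lon: 1.1172′ = 0.018620°; total 161.0186200
  hemisphere W, so the sign is −
Point 4:
  Latitude: 46 + 11.688/60 = 46.1948000
  S ⇒ negate
  Lon: 54.86′ = 0.914333°; total 106.9143333
  E ⇒ keep positive

1. 31.813717, -129.623900
2. 80.183322, -73.486550
3. 72.003667, -161.018620
4. -46.194800, 106.914333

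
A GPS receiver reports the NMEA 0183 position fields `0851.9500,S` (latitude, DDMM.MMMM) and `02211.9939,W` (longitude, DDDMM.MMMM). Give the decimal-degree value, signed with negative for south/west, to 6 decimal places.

Latitude: split at 2 digits → 08° and 51.95′; 8 + 51.95/60 = 8.8658333
hemisphere S, so the sign is −
Lon: degrees = first 3 digits = 22, minutes = 11.9939; 22 + 11.9939/60 = 22.1998983
W → negative

-8.865833, -22.199898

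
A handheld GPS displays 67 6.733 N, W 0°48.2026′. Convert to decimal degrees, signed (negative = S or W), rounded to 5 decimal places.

67.11222, -0.80338

Latitude: 6.733′ = 0.112217°; total 67.112217
N ⇒ keep positive
Lon: 0 + 48.2026/60 = 0.803377
W → negative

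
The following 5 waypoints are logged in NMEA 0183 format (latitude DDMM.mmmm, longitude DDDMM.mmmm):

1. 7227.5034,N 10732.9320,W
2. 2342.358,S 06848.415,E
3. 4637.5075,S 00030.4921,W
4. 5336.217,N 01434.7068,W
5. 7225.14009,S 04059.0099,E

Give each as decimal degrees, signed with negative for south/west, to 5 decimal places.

1. 72.45839, -107.54887
2. -23.70597, 68.80692
3. -46.62513, -0.50820
4. 53.60362, -14.57845
5. -72.41900, 40.98350

Point 1:
  Lat: split at 2 digits → 72° and 27.5034′; 72 + 27.5034/60 = 72.458390
  N → positive
  Longitude: split at 3 digits → 107° and 32.932′; 107 + 32.932/60 = 107.548867
  W ⇒ negate
Point 2:
  φ: degrees = first 2 digits = 23, minutes = 42.358; 23 + 42.358/60 = 23.705967
  S ⇒ negate
  λ: degrees = first 3 digits = 68, minutes = 48.415; 68 + 48.415/60 = 68.806917
  E → positive
Point 3:
  φ: split at 2 digits → 46° and 37.5075′; 46 + 37.5075/60 = 46.625125
  hemisphere S, so the sign is −
  Longitude: degrees = first 3 digits = 0, minutes = 30.4921; 0 + 30.4921/60 = 0.508202
  hemisphere W, so the sign is −
Point 4:
  Lat: degrees = first 2 digits = 53, minutes = 36.217; 53 + 36.217/60 = 53.603617
  N ⇒ keep positive
  λ: split at 3 digits → 014° and 34.7068′; 14 + 34.7068/60 = 14.578447
  W ⇒ negate
Point 5:
  Latitude: split at 2 digits → 72° and 25.14009′; 72 + 25.14009/60 = 72.419002
  S ⇒ negate
  Lon: split at 3 digits → 040° and 59.0099′; 40 + 59.0099/60 = 40.983498
  E ⇒ keep positive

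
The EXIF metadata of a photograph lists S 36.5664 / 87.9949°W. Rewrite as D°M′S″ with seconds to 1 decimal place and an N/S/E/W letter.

Lat: 0.566400 × 60 = 33.98400′ → 33′, remainder × 60 = 59.040″
λ: 0.994900 × 60 = 59.69400′ → 59′, remainder × 60 = 41.640″

36°33′59.0″ S, 87°59′41.6″ W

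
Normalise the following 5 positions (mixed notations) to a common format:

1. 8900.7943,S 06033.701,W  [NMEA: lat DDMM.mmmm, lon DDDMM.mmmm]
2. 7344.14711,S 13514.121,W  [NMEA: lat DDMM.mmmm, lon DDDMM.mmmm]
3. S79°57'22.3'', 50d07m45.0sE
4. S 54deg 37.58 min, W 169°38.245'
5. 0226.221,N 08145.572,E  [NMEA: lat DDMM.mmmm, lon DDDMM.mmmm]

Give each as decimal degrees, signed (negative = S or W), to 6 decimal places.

Point 1:
  Latitude: degrees = first 2 digits = 89, minutes = 0.7943; 89 + 0.7943/60 = 89.0132383
  S → negative
  Lon: split at 3 digits → 060° and 33.701′; 60 + 33.701/60 = 60.5616833
  W → negative
Point 2:
  Latitude: split at 2 digits → 73° and 44.14711′; 73 + 44.14711/60 = 73.7357852
  S ⇒ negate
  Longitude: degrees = first 3 digits = 135, minutes = 14.121; 135 + 14.121/60 = 135.2353500
  W ⇒ negate
Point 3:
  Lat: 79 + 57/60 + 22.3/3600 = 79.9561944
  S → negative
  Longitude: 7′ + 45″ = 7.75000′; 50 + 7.75000/60 = 50.1291667
  E ⇒ keep positive
Point 4:
  φ: 37.58′ = 0.626333°; total 54.6263333
  S → negative
  Lon: 38.245′ = 0.637417°; total 169.6374167
  W → negative
Point 5:
  φ: split at 2 digits → 02° and 26.221′; 2 + 26.221/60 = 2.4370167
  N → positive
  λ: split at 3 digits → 081° and 45.572′; 81 + 45.572/60 = 81.7595333
  E → positive

1. -89.013238, -60.561683
2. -73.735785, -135.235350
3. -79.956194, 50.129167
4. -54.626333, -169.637417
5. 2.437017, 81.759533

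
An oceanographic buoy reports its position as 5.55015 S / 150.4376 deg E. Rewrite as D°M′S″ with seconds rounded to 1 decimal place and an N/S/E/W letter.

5°33′0.5″ S, 150°26′15.4″ E

Latitude: 0.550150° → 33.00900′; 0.00900 × 60 = 0.540″
Lon: 0.437600° → 26.25600′; 0.25600 × 60 = 15.360″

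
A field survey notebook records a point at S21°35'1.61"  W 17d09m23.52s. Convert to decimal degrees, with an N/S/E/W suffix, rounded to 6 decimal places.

φ: 35′ + 1.61″ = 35.02683′; 21 + 35.02683/60 = 21.5837806
Lon: 17 + 9/60 + 23.52/3600 = 17.1565333

21.583781° S, 17.156533° W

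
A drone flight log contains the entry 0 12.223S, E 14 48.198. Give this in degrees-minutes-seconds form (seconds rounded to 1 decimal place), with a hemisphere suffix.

Lat: 12.22300′ → 12′ and 0.22300 × 60 = 13.380″
Longitude: 48.19800′ → 48′ and 0.19800 × 60 = 11.880″

0°12′13.4″ S, 14°48′11.9″ E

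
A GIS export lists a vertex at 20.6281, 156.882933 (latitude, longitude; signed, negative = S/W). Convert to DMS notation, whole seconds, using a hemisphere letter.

Latitude: 0.628100 × 60 = 37.68600′ → 37′, remainder × 60 = 41.16″
λ: 0.882933° → 52.97598′; 0.97598 × 60 = 58.56″

20°37′41″ N, 156°52′59″ E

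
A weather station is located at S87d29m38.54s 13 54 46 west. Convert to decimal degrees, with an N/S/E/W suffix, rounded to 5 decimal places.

Lat: 29′ + 38.54″ = 29.64233′; 87 + 29.64233/60 = 87.494039
Longitude: 54′ + 46″ = 54.76667′; 13 + 54.76667/60 = 13.912778

87.49404° S, 13.91278° W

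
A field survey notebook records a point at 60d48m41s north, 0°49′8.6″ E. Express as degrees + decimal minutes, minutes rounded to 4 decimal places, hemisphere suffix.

60° 48.6833′ N, 0° 49.1433′ E

Latitude: seconds/60 = 0.68333; minutes = 48 + 0.68333 = 48.683333
Longitude: 49 + 8.6/60 = 49.143333′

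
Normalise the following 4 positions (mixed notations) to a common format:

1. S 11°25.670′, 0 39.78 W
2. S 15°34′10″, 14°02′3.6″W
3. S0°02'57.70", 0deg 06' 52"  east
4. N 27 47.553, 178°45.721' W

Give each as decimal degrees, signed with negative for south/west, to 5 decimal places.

1. -11.42783, -0.66300
2. -15.56944, -14.03433
3. -0.04936, 0.11444
4. 27.79255, -178.76202

Point 1:
  φ: 11 + 25.67/60 = 11.427833
  S → negative
  λ: 0 + 39.78/60 = 0.663000
  W → negative
Point 2:
  Latitude: 15 + 34/60 + 10/3600 = 15.569444
  hemisphere S, so the sign is −
  Lon: 14 + 2/60 + 3.6/3600 = 14.034333
  W ⇒ negate
Point 3:
  Lat: 0 + 2/60 + 57.7/3600 = 0.049361
  S → negative
  λ: 0° + 6/60 + 52/3600 = 0 + 0.100000 + 0.014444 = 0.114444
  E → positive
Point 4:
  Latitude: 47.553′ = 0.792550°; total 27.792550
  N → positive
  Longitude: 178 + 45.721/60 = 178.762017
  W → negative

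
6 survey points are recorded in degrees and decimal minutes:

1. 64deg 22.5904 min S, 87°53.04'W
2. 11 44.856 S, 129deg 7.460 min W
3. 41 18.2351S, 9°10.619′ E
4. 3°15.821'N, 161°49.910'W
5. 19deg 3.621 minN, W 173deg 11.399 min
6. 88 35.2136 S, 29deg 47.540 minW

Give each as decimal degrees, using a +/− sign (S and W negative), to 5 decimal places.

1. -64.37651, -87.88400
2. -11.74760, -129.12433
3. -41.30392, 9.17698
4. 3.26368, -161.83183
5. 19.06035, -173.18998
6. -88.58689, -29.79233

Point 1:
  Latitude: 22.5904′ = 0.376507°; total 64.376507
  S ⇒ negate
  Lon: 53.04′ = 0.884000°; total 87.884000
  hemisphere W, so the sign is −
Point 2:
  Latitude: 44.856′ = 0.747600°; total 11.747600
  S ⇒ negate
  Lon: 129 + 7.46/60 = 129.124333
  hemisphere W, so the sign is −
Point 3:
  Latitude: 18.2351′ = 0.303918°; total 41.303918
  hemisphere S, so the sign is −
  Lon: 9 + 10.619/60 = 9.176983
  E → positive
Point 4:
  Lat: 3 + 15.821/60 = 3.263683
  N ⇒ keep positive
  Lon: 49.91′ = 0.831833°; total 161.831833
  W ⇒ negate
Point 5:
  Lat: 3.621′ = 0.060350°; total 19.060350
  N → positive
  Longitude: 173 + 11.399/60 = 173.189983
  W → negative
Point 6:
  Lat: 88 + 35.2136/60 = 88.586893
  hemisphere S, so the sign is −
  Longitude: 47.54′ = 0.792333°; total 29.792333
  W ⇒ negate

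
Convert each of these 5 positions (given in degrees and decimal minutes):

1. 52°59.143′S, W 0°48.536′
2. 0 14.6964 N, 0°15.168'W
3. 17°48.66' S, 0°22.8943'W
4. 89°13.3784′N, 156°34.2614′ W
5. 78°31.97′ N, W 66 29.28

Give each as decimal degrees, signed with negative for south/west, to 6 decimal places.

Point 1:
  Latitude: 59.143′ = 0.985717°; total 52.9857167
  S → negative
  Longitude: 0 + 48.536/60 = 0.8089333
  W → negative
Point 2:
  Lat: 14.6964′ = 0.244940°; total 0.2449400
  N ⇒ keep positive
  Lon: 0 + 15.168/60 = 0.2528000
  W → negative
Point 3:
  Lat: 17 + 48.66/60 = 17.8110000
  hemisphere S, so the sign is −
  Lon: 22.8943′ = 0.381572°; total 0.3815717
  W → negative
Point 4:
  Lat: 13.3784′ = 0.222973°; total 89.2229733
  N ⇒ keep positive
  λ: 34.2614′ = 0.571023°; total 156.5710233
  hemisphere W, so the sign is −
Point 5:
  Lat: 78 + 31.97/60 = 78.5328333
  N ⇒ keep positive
  Longitude: 66 + 29.28/60 = 66.4880000
  W → negative

1. -52.985717, -0.808933
2. 0.244940, -0.252800
3. -17.811000, -0.381572
4. 89.222973, -156.571023
5. 78.532833, -66.488000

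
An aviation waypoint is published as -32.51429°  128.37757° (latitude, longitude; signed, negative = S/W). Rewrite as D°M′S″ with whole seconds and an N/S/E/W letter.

Latitude is negative → S; |value| = 32.514290
Lat: whole degrees 32; 30.85740′ → 30′ and 51.44″
λ: 0.377570 × 60 = 22.65420′ → 22′, remainder × 60 = 39.25″

32°30′51″ S, 128°22′39″ E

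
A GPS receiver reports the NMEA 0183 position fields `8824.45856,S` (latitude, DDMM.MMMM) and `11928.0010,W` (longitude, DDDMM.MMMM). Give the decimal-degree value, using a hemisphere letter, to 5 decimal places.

Latitude: degrees = first 2 digits = 88, minutes = 24.45856; 88 + 24.45856/60 = 88.407643
λ: degrees = first 3 digits = 119, minutes = 28.001; 119 + 28.001/60 = 119.466683

88.40764° S, 119.46668° W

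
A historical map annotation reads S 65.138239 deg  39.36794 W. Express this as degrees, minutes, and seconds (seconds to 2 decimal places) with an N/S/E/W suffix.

φ: whole degrees 65; 8.29434′ → 8′ and 17.6604″
λ: whole degrees 39; 22.07640′ → 22′ and 4.5840″

65°08′17.66″ S, 39°22′4.58″ W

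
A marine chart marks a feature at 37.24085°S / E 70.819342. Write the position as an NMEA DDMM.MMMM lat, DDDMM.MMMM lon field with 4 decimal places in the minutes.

φ: minutes = (37.240850 − 37) × 60 = 14.451000
Lon: minutes = (70.819342 − 70) × 60 = 49.160520

3714.4510,S / 07049.1605,E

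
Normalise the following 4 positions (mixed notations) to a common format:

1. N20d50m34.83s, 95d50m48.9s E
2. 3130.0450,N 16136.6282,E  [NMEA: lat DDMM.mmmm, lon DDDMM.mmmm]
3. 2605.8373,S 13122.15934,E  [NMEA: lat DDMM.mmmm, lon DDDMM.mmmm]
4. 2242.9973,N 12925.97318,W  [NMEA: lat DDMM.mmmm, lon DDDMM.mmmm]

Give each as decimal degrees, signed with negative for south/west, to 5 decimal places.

Point 1:
  φ: 20 + 50/60 + 34.83/3600 = 20.843008
  N → positive
  λ: 50′ + 48.9″ = 50.81500′; 95 + 50.81500/60 = 95.846917
  E → positive
Point 2:
  φ: split at 2 digits → 31° and 30.045′; 31 + 30.045/60 = 31.500750
  N ⇒ keep positive
  Lon: split at 3 digits → 161° and 36.6282′; 161 + 36.6282/60 = 161.610470
  E ⇒ keep positive
Point 3:
  φ: split at 2 digits → 26° and 5.8373′; 26 + 5.8373/60 = 26.097288
  S ⇒ negate
  Lon: degrees = first 3 digits = 131, minutes = 22.15934; 131 + 22.15934/60 = 131.369322
  E ⇒ keep positive
Point 4:
  Latitude: split at 2 digits → 22° and 42.9973′; 22 + 42.9973/60 = 22.716622
  N ⇒ keep positive
  Lon: degrees = first 3 digits = 129, minutes = 25.97318; 129 + 25.97318/60 = 129.432886
  W → negative

1. 20.84301, 95.84692
2. 31.50075, 161.61047
3. -26.09729, 131.36932
4. 22.71662, -129.43289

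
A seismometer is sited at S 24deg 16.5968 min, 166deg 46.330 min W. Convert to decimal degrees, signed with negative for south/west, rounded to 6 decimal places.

-24.276613, -166.772167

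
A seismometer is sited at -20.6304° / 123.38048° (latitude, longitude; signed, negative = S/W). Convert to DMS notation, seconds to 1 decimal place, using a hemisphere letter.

20°37′49.4″ S, 123°22′49.7″ E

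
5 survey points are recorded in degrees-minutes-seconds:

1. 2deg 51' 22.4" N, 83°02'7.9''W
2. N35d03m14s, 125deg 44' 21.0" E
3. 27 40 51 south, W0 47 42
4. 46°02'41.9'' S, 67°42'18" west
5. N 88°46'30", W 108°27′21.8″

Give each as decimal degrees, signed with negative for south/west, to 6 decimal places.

1. 2.856222, -83.035528
2. 35.053889, 125.739167
3. -27.680833, -0.795000
4. -46.044972, -67.705000
5. 88.775000, -108.456056

Point 1:
  Lat: 51′ + 22.4″ = 51.37333′; 2 + 51.37333/60 = 2.8562222
  N ⇒ keep positive
  Longitude: 83° + 2/60 + 7.9/3600 = 83 + 0.033333 + 0.002194 = 83.0355278
  W → negative
Point 2:
  Latitude: 35° + 3/60 + 14/3600 = 35 + 0.050000 + 0.003889 = 35.0538889
  N ⇒ keep positive
  Lon: 125° + 44/60 + 21/3600 = 125 + 0.733333 + 0.005833 = 125.7391667
  E → positive
Point 3:
  Lat: 27° + 40/60 + 51/3600 = 27 + 0.666667 + 0.014167 = 27.6808333
  S → negative
  Longitude: 0 + 47/60 + 42/3600 = 0.7950000
  W ⇒ negate
Point 4:
  φ: 46 + 2/60 + 41.9/3600 = 46.0449722
  hemisphere S, so the sign is −
  Longitude: 67 + 42/60 + 18/3600 = 67.7050000
  W ⇒ negate
Point 5:
  φ: 88 + 46/60 + 30/3600 = 88.7750000
  N ⇒ keep positive
  λ: 108 + 27/60 + 21.8/3600 = 108.4560556
  W → negative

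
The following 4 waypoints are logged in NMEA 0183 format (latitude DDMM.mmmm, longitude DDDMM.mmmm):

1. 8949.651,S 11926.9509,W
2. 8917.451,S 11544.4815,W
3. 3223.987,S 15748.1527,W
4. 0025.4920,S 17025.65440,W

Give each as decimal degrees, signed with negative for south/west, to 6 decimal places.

Point 1:
  Lat: degrees = first 2 digits = 89, minutes = 49.651; 89 + 49.651/60 = 89.8275167
  S → negative
  λ: degrees = first 3 digits = 119, minutes = 26.9509; 119 + 26.9509/60 = 119.4491817
  hemisphere W, so the sign is −
Point 2:
  Latitude: degrees = first 2 digits = 89, minutes = 17.451; 89 + 17.451/60 = 89.2908500
  S ⇒ negate
  Lon: degrees = first 3 digits = 115, minutes = 44.4815; 115 + 44.4815/60 = 115.7413583
  hemisphere W, so the sign is −
Point 3:
  Lat: split at 2 digits → 32° and 23.987′; 32 + 23.987/60 = 32.3997833
  hemisphere S, so the sign is −
  λ: degrees = first 3 digits = 157, minutes = 48.1527; 157 + 48.1527/60 = 157.8025450
  W ⇒ negate
Point 4:
  φ: degrees = first 2 digits = 0, minutes = 25.492; 0 + 25.492/60 = 0.4248667
  hemisphere S, so the sign is −
  Lon: degrees = first 3 digits = 170, minutes = 25.6544; 170 + 25.6544/60 = 170.4275733
  hemisphere W, so the sign is −

1. -89.827517, -119.449182
2. -89.290850, -115.741358
3. -32.399783, -157.802545
4. -0.424867, -170.427573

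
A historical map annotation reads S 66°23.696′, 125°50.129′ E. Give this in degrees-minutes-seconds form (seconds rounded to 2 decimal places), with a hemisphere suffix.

Lat: fractional minutes 0.69600 × 60 = 41.7600″
λ: fractional minutes 0.12900 × 60 = 7.7400″

66°23′41.76″ S, 125°50′7.74″ E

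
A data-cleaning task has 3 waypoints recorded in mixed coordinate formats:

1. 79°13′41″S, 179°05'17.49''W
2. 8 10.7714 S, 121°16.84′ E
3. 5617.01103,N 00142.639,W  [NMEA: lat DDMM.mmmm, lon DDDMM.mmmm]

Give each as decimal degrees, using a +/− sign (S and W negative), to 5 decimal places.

1. -79.22806, -179.08819
2. -8.17952, 121.28067
3. 56.28352, -1.71065

Point 1:
  Latitude: 79° + 13/60 + 41/3600 = 79 + 0.216667 + 0.011389 = 79.228056
  hemisphere S, so the sign is −
  λ: 179 + 5/60 + 17.49/3600 = 179.088192
  W ⇒ negate
Point 2:
  φ: 10.7714′ = 0.179523°; total 8.179523
  S → negative
  Lon: 16.84′ = 0.280667°; total 121.280667
  E → positive
Point 3:
  Lat: degrees = first 2 digits = 56, minutes = 17.01103; 56 + 17.01103/60 = 56.283517
  N ⇒ keep positive
  Longitude: split at 3 digits → 001° and 42.639′; 1 + 42.639/60 = 1.710650
  W → negative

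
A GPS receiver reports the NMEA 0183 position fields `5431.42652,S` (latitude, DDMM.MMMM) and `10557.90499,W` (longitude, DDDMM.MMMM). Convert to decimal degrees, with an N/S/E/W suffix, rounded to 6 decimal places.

54.523775° S, 105.965083° W

φ: split at 2 digits → 54° and 31.42652′; 54 + 31.42652/60 = 54.5237753
λ: degrees = first 3 digits = 105, minutes = 57.90499; 105 + 57.90499/60 = 105.9650832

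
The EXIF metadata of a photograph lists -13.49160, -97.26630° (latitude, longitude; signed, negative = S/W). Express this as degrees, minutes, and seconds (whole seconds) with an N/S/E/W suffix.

Latitude is negative → S; |value| = 13.491600
φ: 0.491600 × 60 = 29.49600′ → 29′, remainder × 60 = 29.76″
Longitude is negative → W; |value| = 97.266300
λ: 0.266300° → 15.97800′; 0.97800 × 60 = 58.68″

13°29′30″ S, 97°15′59″ W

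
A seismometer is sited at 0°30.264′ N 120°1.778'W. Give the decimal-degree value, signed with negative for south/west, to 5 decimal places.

Latitude: 30.264′ = 0.504400°; total 0.504400
N → positive
Longitude: 1.778′ = 0.029633°; total 120.029633
hemisphere W, so the sign is −

0.50440, -120.02963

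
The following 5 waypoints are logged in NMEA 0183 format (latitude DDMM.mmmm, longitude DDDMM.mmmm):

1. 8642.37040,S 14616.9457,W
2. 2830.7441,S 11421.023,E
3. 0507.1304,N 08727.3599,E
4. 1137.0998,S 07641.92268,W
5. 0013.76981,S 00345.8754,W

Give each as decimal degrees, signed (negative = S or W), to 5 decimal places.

Point 1:
  φ: degrees = first 2 digits = 86, minutes = 42.3704; 86 + 42.3704/60 = 86.706173
  hemisphere S, so the sign is −
  λ: split at 3 digits → 146° and 16.9457′; 146 + 16.9457/60 = 146.282428
  W → negative
Point 2:
  Lat: degrees = first 2 digits = 28, minutes = 30.7441; 28 + 30.7441/60 = 28.512402
  hemisphere S, so the sign is −
  λ: degrees = first 3 digits = 114, minutes = 21.023; 114 + 21.023/60 = 114.350383
  E ⇒ keep positive
Point 3:
  Latitude: split at 2 digits → 05° and 7.1304′; 5 + 7.1304/60 = 5.118840
  N → positive
  Longitude: degrees = first 3 digits = 87, minutes = 27.3599; 87 + 27.3599/60 = 87.455998
  E → positive
Point 4:
  Lat: degrees = first 2 digits = 11, minutes = 37.0998; 11 + 37.0998/60 = 11.618330
  hemisphere S, so the sign is −
  λ: degrees = first 3 digits = 76, minutes = 41.92268; 76 + 41.92268/60 = 76.698711
  W ⇒ negate
Point 5:
  φ: degrees = first 2 digits = 0, minutes = 13.76981; 0 + 13.76981/60 = 0.229497
  hemisphere S, so the sign is −
  Lon: split at 3 digits → 003° and 45.8754′; 3 + 45.8754/60 = 3.764590
  hemisphere W, so the sign is −

1. -86.70617, -146.28243
2. -28.51240, 114.35038
3. 5.11884, 87.45600
4. -11.61833, -76.69871
5. -0.22950, -3.76459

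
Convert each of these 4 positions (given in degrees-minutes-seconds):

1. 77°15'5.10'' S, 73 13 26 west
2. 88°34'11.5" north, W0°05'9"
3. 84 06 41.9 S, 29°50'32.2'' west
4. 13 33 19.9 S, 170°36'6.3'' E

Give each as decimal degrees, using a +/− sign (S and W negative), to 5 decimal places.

1. -77.25142, -73.22389
2. 88.56986, -0.08583
3. -84.11164, -29.84228
4. -13.55553, 170.60175

Point 1:
  Latitude: 15′ + 5.1″ = 15.08500′; 77 + 15.08500/60 = 77.251417
  S → negative
  λ: 73 + 13/60 + 26/3600 = 73.223889
  W ⇒ negate
Point 2:
  Lat: 88 + 34/60 + 11.5/3600 = 88.569861
  N ⇒ keep positive
  λ: 5′ + 9″ = 5.15000′; 0 + 5.15000/60 = 0.085833
  W ⇒ negate
Point 3:
  Lat: 84° + 6/60 + 41.9/3600 = 84 + 0.100000 + 0.011639 = 84.111639
  S → negative
  Lon: 29° + 50/60 + 32.2/3600 = 29 + 0.833333 + 0.008944 = 29.842278
  W → negative
Point 4:
  Latitude: 13 + 33/60 + 19.9/3600 = 13.555528
  hemisphere S, so the sign is −
  Lon: 170° + 36/60 + 6.3/3600 = 170 + 0.600000 + 0.001750 = 170.601750
  E ⇒ keep positive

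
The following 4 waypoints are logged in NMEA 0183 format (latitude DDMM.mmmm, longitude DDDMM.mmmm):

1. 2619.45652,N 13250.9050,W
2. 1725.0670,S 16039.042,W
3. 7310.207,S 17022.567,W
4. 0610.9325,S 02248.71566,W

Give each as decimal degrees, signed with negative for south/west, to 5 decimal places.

Point 1:
  Lat: degrees = first 2 digits = 26, minutes = 19.45652; 26 + 19.45652/60 = 26.324275
  N → positive
  Lon: split at 3 digits → 132° and 50.905′; 132 + 50.905/60 = 132.848417
  W → negative
Point 2:
  Lat: split at 2 digits → 17° and 25.067′; 17 + 25.067/60 = 17.417783
  hemisphere S, so the sign is −
  λ: split at 3 digits → 160° and 39.042′; 160 + 39.042/60 = 160.650700
  hemisphere W, so the sign is −
Point 3:
  Lat: degrees = first 2 digits = 73, minutes = 10.207; 73 + 10.207/60 = 73.170117
  hemisphere S, so the sign is −
  Lon: degrees = first 3 digits = 170, minutes = 22.567; 170 + 22.567/60 = 170.376117
  W ⇒ negate
Point 4:
  Lat: degrees = first 2 digits = 6, minutes = 10.9325; 6 + 10.9325/60 = 6.182208
  hemisphere S, so the sign is −
  Longitude: degrees = first 3 digits = 22, minutes = 48.71566; 22 + 48.71566/60 = 22.811928
  W ⇒ negate

1. 26.32428, -132.84842
2. -17.41778, -160.65070
3. -73.17012, -170.37612
4. -6.18221, -22.81193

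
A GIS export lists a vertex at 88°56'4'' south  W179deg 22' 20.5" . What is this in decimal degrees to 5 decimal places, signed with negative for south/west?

-88.93444, -179.37236

Latitude: 88 + 56/60 + 4/3600 = 88.934444
hemisphere S, so the sign is −
Longitude: 179 + 22/60 + 20.5/3600 = 179.372361
W → negative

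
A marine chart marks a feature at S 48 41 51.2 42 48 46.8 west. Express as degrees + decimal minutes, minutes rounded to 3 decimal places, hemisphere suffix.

48° 41.853′ S, 42° 48.780′ W

Latitude: seconds/60 = 0.85333; minutes = 41 + 0.85333 = 41.85333
Lon: 48 + 46.8/60 = 48.78000′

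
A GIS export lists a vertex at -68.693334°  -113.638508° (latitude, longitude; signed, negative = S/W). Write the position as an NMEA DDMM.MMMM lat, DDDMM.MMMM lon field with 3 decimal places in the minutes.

6841.600,S / 11338.310,W

Latitude is negative → S; |value| = 68.693334
Latitude: 68° + 0.693334 × 60 = 68° 41.60004′
Longitude is negative → W; |value| = 113.638508
λ: 113° + 0.638508 × 60 = 113° 38.31048′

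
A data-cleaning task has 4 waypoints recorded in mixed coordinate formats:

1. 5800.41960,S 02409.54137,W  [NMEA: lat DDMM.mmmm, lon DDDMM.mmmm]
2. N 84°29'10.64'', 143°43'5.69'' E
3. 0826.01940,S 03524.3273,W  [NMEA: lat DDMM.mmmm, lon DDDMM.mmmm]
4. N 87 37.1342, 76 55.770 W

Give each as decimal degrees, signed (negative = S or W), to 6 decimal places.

1. -58.006993, -24.159023
2. 84.486289, 143.718247
3. -8.433657, -35.405455
4. 87.618903, -76.929500

Point 1:
  φ: split at 2 digits → 58° and 0.4196′; 58 + 0.4196/60 = 58.0069933
  S → negative
  Longitude: degrees = first 3 digits = 24, minutes = 9.54137; 24 + 9.54137/60 = 24.1590228
  W ⇒ negate
Point 2:
  Lat: 84 + 29/60 + 10.64/3600 = 84.4862889
  N ⇒ keep positive
  Longitude: 143° + 43/60 + 5.69/3600 = 143 + 0.716667 + 0.001581 = 143.7182472
  E ⇒ keep positive
Point 3:
  φ: split at 2 digits → 08° and 26.0194′; 8 + 26.0194/60 = 8.4336567
  S → negative
  Lon: degrees = first 3 digits = 35, minutes = 24.3273; 35 + 24.3273/60 = 35.4054550
  W ⇒ negate
Point 4:
  Lat: 87 + 37.1342/60 = 87.6189033
  N → positive
  Lon: 76 + 55.77/60 = 76.9295000
  hemisphere W, so the sign is −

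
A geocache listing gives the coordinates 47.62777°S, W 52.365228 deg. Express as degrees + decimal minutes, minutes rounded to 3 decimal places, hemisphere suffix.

φ: minutes = (47.627770 − 47) × 60 = 37.66620
Longitude: fractional part 0.365228 → 21.91368 minutes

47° 37.666′ S, 52° 21.914′ W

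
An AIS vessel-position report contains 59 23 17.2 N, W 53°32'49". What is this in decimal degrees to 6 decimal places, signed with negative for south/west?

Lat: 59 + 23/60 + 17.2/3600 = 59.3881111
N → positive
Longitude: 53° + 32/60 + 49/3600 = 53 + 0.533333 + 0.013611 = 53.5469444
W ⇒ negate

59.388111, -53.546944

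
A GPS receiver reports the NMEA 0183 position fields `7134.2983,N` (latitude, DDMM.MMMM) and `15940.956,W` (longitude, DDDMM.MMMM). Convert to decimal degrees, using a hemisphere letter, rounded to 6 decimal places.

71.571638° N, 159.682600° W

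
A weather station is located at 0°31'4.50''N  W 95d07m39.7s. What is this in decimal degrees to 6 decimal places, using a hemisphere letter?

φ: 0° + 31/60 + 4.5/3600 = 0 + 0.516667 + 0.001250 = 0.5179167
λ: 95° + 7/60 + 39.7/3600 = 95 + 0.116667 + 0.011028 = 95.1276944

0.517917° N, 95.127694° W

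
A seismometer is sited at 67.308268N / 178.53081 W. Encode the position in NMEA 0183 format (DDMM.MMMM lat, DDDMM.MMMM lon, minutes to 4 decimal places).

6718.4961,N / 17831.8486,W

φ: minutes = (67.308268 − 67) × 60 = 18.496080
Lon: minutes = (178.530810 − 178) × 60 = 31.848600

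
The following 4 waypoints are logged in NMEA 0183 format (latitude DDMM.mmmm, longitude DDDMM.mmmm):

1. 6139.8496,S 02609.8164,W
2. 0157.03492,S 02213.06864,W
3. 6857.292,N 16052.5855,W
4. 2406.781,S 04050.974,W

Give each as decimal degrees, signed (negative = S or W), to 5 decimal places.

1. -61.66416, -26.16361
2. -1.95058, -22.21781
3. 68.95487, -160.87643
4. -24.11302, -40.84957

Point 1:
  Latitude: degrees = first 2 digits = 61, minutes = 39.8496; 61 + 39.8496/60 = 61.664160
  S ⇒ negate
  Lon: split at 3 digits → 026° and 9.8164′; 26 + 9.8164/60 = 26.163607
  W ⇒ negate
Point 2:
  φ: split at 2 digits → 01° and 57.03492′; 1 + 57.03492/60 = 1.950582
  S ⇒ negate
  Longitude: degrees = first 3 digits = 22, minutes = 13.06864; 22 + 13.06864/60 = 22.217811
  W ⇒ negate
Point 3:
  Lat: degrees = first 2 digits = 68, minutes = 57.292; 68 + 57.292/60 = 68.954867
  N ⇒ keep positive
  λ: split at 3 digits → 160° and 52.5855′; 160 + 52.5855/60 = 160.876425
  W → negative
Point 4:
  Latitude: degrees = first 2 digits = 24, minutes = 6.781; 24 + 6.781/60 = 24.113017
  S ⇒ negate
  Lon: degrees = first 3 digits = 40, minutes = 50.974; 40 + 50.974/60 = 40.849567
  hemisphere W, so the sign is −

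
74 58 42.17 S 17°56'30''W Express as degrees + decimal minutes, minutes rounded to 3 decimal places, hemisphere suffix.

74° 58.703′ S, 17° 56.500′ W

φ: seconds/60 = 0.70283; minutes = 58 + 0.70283 = 58.70283
Lon: 56 + 30/60 = 56.50000′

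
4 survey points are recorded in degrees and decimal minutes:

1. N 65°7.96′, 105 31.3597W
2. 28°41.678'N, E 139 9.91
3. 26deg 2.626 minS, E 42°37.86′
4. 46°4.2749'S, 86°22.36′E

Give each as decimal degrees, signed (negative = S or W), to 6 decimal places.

1. 65.132667, -105.522662
2. 28.694633, 139.165167
3. -26.043767, 42.631000
4. -46.071248, 86.372667

Point 1:
  Lat: 7.96′ = 0.132667°; total 65.1326667
  N ⇒ keep positive
  Longitude: 31.3597′ = 0.522662°; total 105.5226617
  W ⇒ negate
Point 2:
  Latitude: 28 + 41.678/60 = 28.6946333
  N → positive
  Longitude: 9.91′ = 0.165167°; total 139.1651667
  E ⇒ keep positive
Point 3:
  Lat: 2.626′ = 0.043767°; total 26.0437667
  hemisphere S, so the sign is −
  λ: 37.86′ = 0.631000°; total 42.6310000
  E → positive
Point 4:
  φ: 4.2749′ = 0.071248°; total 46.0712483
  hemisphere S, so the sign is −
  Longitude: 86 + 22.36/60 = 86.3726667
  E ⇒ keep positive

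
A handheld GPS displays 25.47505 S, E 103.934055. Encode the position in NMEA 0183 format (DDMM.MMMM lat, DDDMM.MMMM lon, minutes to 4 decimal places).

2528.5030,S / 10356.0433,E

φ: minutes = (25.475050 − 25) × 60 = 28.503000
Longitude: minutes = (103.934055 − 103) × 60 = 56.043300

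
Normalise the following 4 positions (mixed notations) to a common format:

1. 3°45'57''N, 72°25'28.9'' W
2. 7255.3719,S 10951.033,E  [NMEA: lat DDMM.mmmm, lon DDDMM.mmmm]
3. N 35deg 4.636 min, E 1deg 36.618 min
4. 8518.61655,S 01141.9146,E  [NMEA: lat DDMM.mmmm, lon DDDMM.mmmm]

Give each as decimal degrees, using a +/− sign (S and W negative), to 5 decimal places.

Point 1:
  φ: 3 + 45/60 + 57/3600 = 3.765833
  N → positive
  λ: 25′ + 28.9″ = 25.48167′; 72 + 25.48167/60 = 72.424694
  W ⇒ negate
Point 2:
  Lat: split at 2 digits → 72° and 55.3719′; 72 + 55.3719/60 = 72.922865
  S → negative
  λ: degrees = first 3 digits = 109, minutes = 51.033; 109 + 51.033/60 = 109.850550
  E ⇒ keep positive
Point 3:
  φ: 4.636′ = 0.077267°; total 35.077267
  N ⇒ keep positive
  Longitude: 1 + 36.618/60 = 1.610300
  E → positive
Point 4:
  Latitude: degrees = first 2 digits = 85, minutes = 18.61655; 85 + 18.61655/60 = 85.310276
  hemisphere S, so the sign is −
  λ: degrees = first 3 digits = 11, minutes = 41.9146; 11 + 41.9146/60 = 11.698577
  E → positive

1. 3.76583, -72.42469
2. -72.92287, 109.85055
3. 35.07727, 1.61030
4. -85.31028, 11.69858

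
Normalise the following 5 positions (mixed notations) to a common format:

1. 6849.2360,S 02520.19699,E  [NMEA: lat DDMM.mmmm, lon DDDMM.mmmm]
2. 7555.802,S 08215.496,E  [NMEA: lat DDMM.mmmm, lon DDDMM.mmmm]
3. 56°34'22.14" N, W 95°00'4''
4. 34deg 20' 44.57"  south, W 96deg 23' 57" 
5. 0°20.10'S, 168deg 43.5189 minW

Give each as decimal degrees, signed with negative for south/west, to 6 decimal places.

1. -68.820600, 25.336617
2. -75.930033, 82.258267
3. 56.572817, -95.001111
4. -34.345714, -96.399167
5. -0.335000, -168.725315

Point 1:
  φ: degrees = first 2 digits = 68, minutes = 49.236; 68 + 49.236/60 = 68.8206000
  S ⇒ negate
  Lon: split at 3 digits → 025° and 20.19699′; 25 + 20.19699/60 = 25.3366165
  E → positive
Point 2:
  φ: split at 2 digits → 75° and 55.802′; 75 + 55.802/60 = 75.9300333
  S → negative
  λ: degrees = first 3 digits = 82, minutes = 15.496; 82 + 15.496/60 = 82.2582667
  E → positive
Point 3:
  Lat: 34′ + 22.14″ = 34.36900′; 56 + 34.36900/60 = 56.5728167
  N → positive
  Longitude: 95 + 0/60 + 4/3600 = 95.0011111
  W ⇒ negate
Point 4:
  φ: 20′ + 44.57″ = 20.74283′; 34 + 20.74283/60 = 34.3457139
  hemisphere S, so the sign is −
  λ: 96 + 23/60 + 57/3600 = 96.3991667
  W ⇒ negate
Point 5:
  Latitude: 0 + 20.1/60 = 0.3350000
  S → negative
  Lon: 168 + 43.5189/60 = 168.7253150
  W → negative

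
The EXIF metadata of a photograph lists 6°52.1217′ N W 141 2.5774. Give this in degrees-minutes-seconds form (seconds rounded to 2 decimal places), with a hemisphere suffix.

6°52′7.30″ N, 141°02′34.64″ W

Lat: fractional minutes 0.12170 × 60 = 7.3020″
λ: fractional minutes 0.57740 × 60 = 34.6440″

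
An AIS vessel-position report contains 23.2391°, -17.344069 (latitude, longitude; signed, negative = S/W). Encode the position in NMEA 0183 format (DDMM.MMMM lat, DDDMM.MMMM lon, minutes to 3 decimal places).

Latitude: 23° + 0.239100 × 60 = 23° 14.34600′
Longitude is negative → W; |value| = 17.344069
Lon: minutes = (17.344069 − 17) × 60 = 20.64414

2314.346,N / 01720.644,W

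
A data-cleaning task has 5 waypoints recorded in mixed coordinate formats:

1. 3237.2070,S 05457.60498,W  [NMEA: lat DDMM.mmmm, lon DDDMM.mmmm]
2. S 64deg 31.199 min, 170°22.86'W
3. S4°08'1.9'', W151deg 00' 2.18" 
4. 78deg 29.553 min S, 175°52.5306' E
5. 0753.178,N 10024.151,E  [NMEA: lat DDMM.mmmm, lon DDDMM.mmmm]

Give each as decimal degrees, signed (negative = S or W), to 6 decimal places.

1. -32.620117, -54.960083
2. -64.519983, -170.381000
3. -4.133861, -151.000606
4. -78.492550, 175.875510
5. 7.886300, 100.402517

Point 1:
  Latitude: degrees = first 2 digits = 32, minutes = 37.207; 32 + 37.207/60 = 32.6201167
  S → negative
  Longitude: degrees = first 3 digits = 54, minutes = 57.60498; 54 + 57.60498/60 = 54.9600830
  W ⇒ negate
Point 2:
  φ: 64 + 31.199/60 = 64.5199833
  S ⇒ negate
  Longitude: 22.86′ = 0.381000°; total 170.3810000
  W → negative
Point 3:
  φ: 4° + 8/60 + 1.9/3600 = 4 + 0.133333 + 0.000528 = 4.1338611
  hemisphere S, so the sign is −
  Lon: 151° + 0/60 + 2.18/3600 = 151 + 0.000000 + 0.000606 = 151.0006056
  W ⇒ negate
Point 4:
  Lat: 78 + 29.553/60 = 78.4925500
  S → negative
  Lon: 52.5306′ = 0.875510°; total 175.8755100
  E ⇒ keep positive
Point 5:
  Lat: split at 2 digits → 07° and 53.178′; 7 + 53.178/60 = 7.8863000
  N → positive
  Longitude: split at 3 digits → 100° and 24.151′; 100 + 24.151/60 = 100.4025167
  E ⇒ keep positive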